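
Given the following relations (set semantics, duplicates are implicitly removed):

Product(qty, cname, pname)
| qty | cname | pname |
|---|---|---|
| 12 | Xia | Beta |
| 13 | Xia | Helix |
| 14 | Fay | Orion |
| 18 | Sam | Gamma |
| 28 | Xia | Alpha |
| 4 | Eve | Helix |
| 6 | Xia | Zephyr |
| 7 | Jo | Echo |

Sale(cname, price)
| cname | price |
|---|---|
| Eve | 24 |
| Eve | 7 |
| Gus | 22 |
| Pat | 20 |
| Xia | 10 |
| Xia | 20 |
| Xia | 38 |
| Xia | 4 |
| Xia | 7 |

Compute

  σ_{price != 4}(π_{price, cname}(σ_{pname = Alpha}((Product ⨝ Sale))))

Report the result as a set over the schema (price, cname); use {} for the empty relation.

Joining Product and Sale on cname yields {(12, Xia, Beta, 10), (12, Xia, Beta, 20), (12, Xia, Beta, 38), (12, Xia, Beta, 4), (12, Xia, Beta, 7), (13, Xia, Helix, 10), (13, Xia, Helix, 20), (13, Xia, Helix, 38), (13, Xia, Helix, 4), (13, Xia, Helix, 7), (28, Xia, Alpha, 10), (28, Xia, Alpha, 20), (28, Xia, Alpha, 38), (28, Xia, Alpha, 4), (28, Xia, Alpha, 7), (4, Eve, Helix, 24), (4, Eve, Helix, 7), (6, Xia, Zephyr, 10), (6, Xia, Zephyr, 20), (6, Xia, Zephyr, 38), (6, Xia, Zephyr, 4), (6, Xia, Zephyr, 7)}.
Filtering on pname = Alpha leaves {(28, Xia, Alpha, 10), (28, Xia, Alpha, 20), (28, Xia, Alpha, 38), (28, Xia, Alpha, 4), (28, Xia, Alpha, 7)}.
π_{price, cname} gives {(10, Xia), (20, Xia), (38, Xia), (4, Xia), (7, Xia)}.
Filtering on price != 4 leaves {(10, Xia), (20, Xia), (38, Xia), (7, Xia)}.

{(10, Xia), (20, Xia), (38, Xia), (7, Xia)}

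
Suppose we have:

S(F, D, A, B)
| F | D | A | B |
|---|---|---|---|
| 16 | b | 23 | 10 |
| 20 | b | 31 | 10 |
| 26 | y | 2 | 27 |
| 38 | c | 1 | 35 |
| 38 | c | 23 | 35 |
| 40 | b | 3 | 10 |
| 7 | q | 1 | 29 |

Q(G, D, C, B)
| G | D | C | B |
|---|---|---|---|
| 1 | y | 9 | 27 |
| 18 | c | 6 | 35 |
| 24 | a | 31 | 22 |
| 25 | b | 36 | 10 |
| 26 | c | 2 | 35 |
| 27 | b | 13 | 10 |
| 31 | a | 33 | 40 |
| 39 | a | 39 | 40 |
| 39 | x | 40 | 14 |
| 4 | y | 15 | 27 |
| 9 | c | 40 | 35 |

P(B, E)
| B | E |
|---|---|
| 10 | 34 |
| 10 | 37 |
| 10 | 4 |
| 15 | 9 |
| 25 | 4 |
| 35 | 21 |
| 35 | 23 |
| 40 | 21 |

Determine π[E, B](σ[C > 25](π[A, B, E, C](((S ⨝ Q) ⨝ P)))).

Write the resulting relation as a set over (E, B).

{(21, 35), (23, 35), (34, 10), (37, 10), (4, 10)}

Joining S and Q on D, B yields {(16, b, 23, 10, 25, 36), (16, b, 23, 10, 27, 13), (20, b, 31, 10, 25, 36), (20, b, 31, 10, 27, 13), (26, y, 2, 27, 1, 9), (26, y, 2, 27, 4, 15), (38, c, 1, 35, 18, 6), (38, c, 1, 35, 26, 2), (38, c, 1, 35, 9, 40), (38, c, 23, 35, 18, 6), (38, c, 23, 35, 26, 2), (38, c, 23, 35, 9, 40), (40, b, 3, 10, 25, 36), (40, b, 3, 10, 27, 13)}.
Joining (S ⨝ Q) and P on B yields {(16, b, 23, 10, 25, 36, 34), (16, b, 23, 10, 25, 36, 37), (16, b, 23, 10, 25, 36, 4), (16, b, 23, 10, 27, 13, 34), (16, b, 23, 10, 27, 13, 37), (16, b, 23, 10, 27, 13, 4), (20, b, 31, 10, 25, 36, 34), (20, b, 31, 10, 25, 36, 37), (20, b, 31, 10, 25, 36, 4), (20, b, 31, 10, 27, 13, 34), (20, b, 31, 10, 27, 13, 37), (20, b, 31, 10, 27, 13, 4), (38, c, 1, 35, 18, 6, 21), (38, c, 1, 35, 18, 6, 23), (38, c, 1, 35, 26, 2, 21), (38, c, 1, 35, 26, 2, 23), (38, c, 1, 35, 9, 40, 21), (38, c, 1, 35, 9, 40, 23), (38, c, 23, 35, 18, 6, 21), (38, c, 23, 35, 18, 6, 23), (38, c, 23, 35, 26, 2, 21), (38, c, 23, 35, 26, 2, 23), (38, c, 23, 35, 9, 40, 21), (38, c, 23, 35, 9, 40, 23), (40, b, 3, 10, 25, 36, 34), (40, b, 3, 10, 25, 36, 37), (40, b, 3, 10, 25, 36, 4), (40, b, 3, 10, 27, 13, 34), (40, b, 3, 10, 27, 13, 37), (40, b, 3, 10, 27, 13, 4)}.
π[A, B, E, C]: project onto (A, B, E, C) → {(1, 35, 21, 2), (1, 35, 21, 40), (1, 35, 21, 6), (1, 35, 23, 2), (1, 35, 23, 40), (1, 35, 23, 6), (23, 10, 34, 13), (23, 10, 34, 36), (23, 10, 37, 13), (23, 10, 37, 36), (23, 10, 4, 13), (23, 10, 4, 36), (23, 35, 21, 2), (23, 35, 21, 40), (23, 35, 21, 6), (23, 35, 23, 2), (23, 35, 23, 40), (23, 35, 23, 6), (3, 10, 34, 13), (3, 10, 34, 36), (3, 10, 37, 13), (3, 10, 37, 36), (3, 10, 4, 13), (3, 10, 4, 36), (31, 10, 34, 13), (31, 10, 34, 36), (31, 10, 37, 13), (31, 10, 37, 36), (31, 10, 4, 13), (31, 10, 4, 36)}
Apply σ_{C > 25}; surviving tuples: {(1, 35, 21, 40), (1, 35, 23, 40), (23, 10, 34, 36), (23, 10, 37, 36), (23, 10, 4, 36), (23, 35, 21, 40), (23, 35, 23, 40), (3, 10, 34, 36), (3, 10, 37, 36), (3, 10, 4, 36), (31, 10, 34, 36), (31, 10, 37, 36), (31, 10, 4, 36)}
π[E, B]: project onto (E, B) (8 duplicate(s) eliminated) → {(21, 35), (23, 35), (34, 10), (37, 10), (4, 10)}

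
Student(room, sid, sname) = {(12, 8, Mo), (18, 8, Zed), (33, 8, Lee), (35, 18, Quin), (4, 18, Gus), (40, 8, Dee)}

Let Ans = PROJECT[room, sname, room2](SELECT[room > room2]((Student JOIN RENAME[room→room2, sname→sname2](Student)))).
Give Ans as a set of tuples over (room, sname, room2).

{(18, Zed, 12), (33, Lee, 12), (33, Lee, 18), (35, Quin, 4), (40, Dee, 12), (40, Dee, 18), (40, Dee, 33)}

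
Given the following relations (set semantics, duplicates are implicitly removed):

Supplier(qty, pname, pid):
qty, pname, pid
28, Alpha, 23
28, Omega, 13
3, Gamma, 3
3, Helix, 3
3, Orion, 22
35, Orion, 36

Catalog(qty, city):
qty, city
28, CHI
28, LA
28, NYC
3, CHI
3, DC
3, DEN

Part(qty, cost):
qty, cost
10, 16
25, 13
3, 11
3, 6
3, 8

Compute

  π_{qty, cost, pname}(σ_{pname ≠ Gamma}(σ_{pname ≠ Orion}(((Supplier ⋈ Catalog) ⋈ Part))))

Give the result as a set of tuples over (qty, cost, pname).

{(3, 11, Helix), (3, 6, Helix), (3, 8, Helix)}

Joining Supplier and Catalog on qty yields {(28, Alpha, 23, CHI), (28, Alpha, 23, LA), (28, Alpha, 23, NYC), (28, Omega, 13, CHI), (28, Omega, 13, LA), (28, Omega, 13, NYC), (3, Gamma, 3, CHI), (3, Gamma, 3, DC), (3, Gamma, 3, DEN), (3, Helix, 3, CHI), (3, Helix, 3, DC), (3, Helix, 3, DEN), (3, Orion, 22, CHI), (3, Orion, 22, DC), (3, Orion, 22, DEN)}.
Joining (Supplier ⋈ Catalog) and Part on qty yields {(3, Gamma, 3, CHI, 11), (3, Gamma, 3, CHI, 6), (3, Gamma, 3, CHI, 8), (3, Gamma, 3, DC, 11), (3, Gamma, 3, DC, 6), (3, Gamma, 3, DC, 8), (3, Gamma, 3, DEN, 11), (3, Gamma, 3, DEN, 6), (3, Gamma, 3, DEN, 8), (3, Helix, 3, CHI, 11), (3, Helix, 3, CHI, 6), (3, Helix, 3, CHI, 8), (3, Helix, 3, DC, 11), (3, Helix, 3, DC, 6), (3, Helix, 3, DC, 8), (3, Helix, 3, DEN, 11), (3, Helix, 3, DEN, 6), (3, Helix, 3, DEN, 8), (3, Orion, 22, CHI, 11), (3, Orion, 22, CHI, 6), (3, Orion, 22, CHI, 8), (3, Orion, 22, DC, 11), (3, Orion, 22, DC, 6), (3, Orion, 22, DC, 8), (3, Orion, 22, DEN, 11), (3, Orion, 22, DEN, 6), (3, Orion, 22, DEN, 8)}.
Apply σ_{pname ≠ Orion}; surviving tuples: {(3, Gamma, 3, CHI, 11), (3, Gamma, 3, CHI, 6), (3, Gamma, 3, CHI, 8), (3, Gamma, 3, DC, 11), (3, Gamma, 3, DC, 6), (3, Gamma, 3, DC, 8), (3, Gamma, 3, DEN, 11), (3, Gamma, 3, DEN, 6), (3, Gamma, 3, DEN, 8), (3, Helix, 3, CHI, 11), (3, Helix, 3, CHI, 6), (3, Helix, 3, CHI, 8), (3, Helix, 3, DC, 11), (3, Helix, 3, DC, 6), (3, Helix, 3, DC, 8), (3, Helix, 3, DEN, 11), (3, Helix, 3, DEN, 6), (3, Helix, 3, DEN, 8)}
Apply σ_{pname ≠ Gamma}; surviving tuples: {(3, Helix, 3, CHI, 11), (3, Helix, 3, CHI, 6), (3, Helix, 3, CHI, 8), (3, Helix, 3, DC, 11), (3, Helix, 3, DC, 6), (3, Helix, 3, DC, 8), (3, Helix, 3, DEN, 11), (3, Helix, 3, DEN, 6), (3, Helix, 3, DEN, 8)}
π[qty, cost, pname]: project onto (qty, cost, pname) (6 duplicate(s) eliminated) → {(3, 11, Helix), (3, 6, Helix), (3, 8, Helix)}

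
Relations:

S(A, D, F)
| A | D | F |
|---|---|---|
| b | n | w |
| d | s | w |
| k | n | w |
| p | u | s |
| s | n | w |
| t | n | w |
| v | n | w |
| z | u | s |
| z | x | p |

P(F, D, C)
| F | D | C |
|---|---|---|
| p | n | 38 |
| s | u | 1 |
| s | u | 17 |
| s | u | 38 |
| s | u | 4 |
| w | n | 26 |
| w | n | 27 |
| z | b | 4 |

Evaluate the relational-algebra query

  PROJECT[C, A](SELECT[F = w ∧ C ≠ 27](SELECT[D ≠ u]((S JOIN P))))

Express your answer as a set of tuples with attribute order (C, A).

{(26, b), (26, k), (26, s), (26, t), (26, v)}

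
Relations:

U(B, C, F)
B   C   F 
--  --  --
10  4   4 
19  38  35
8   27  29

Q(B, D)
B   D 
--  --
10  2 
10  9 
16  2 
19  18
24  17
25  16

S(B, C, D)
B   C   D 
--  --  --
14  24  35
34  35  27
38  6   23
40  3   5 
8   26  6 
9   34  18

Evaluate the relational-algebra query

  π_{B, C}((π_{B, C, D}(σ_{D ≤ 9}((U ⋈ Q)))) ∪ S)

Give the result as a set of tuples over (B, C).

{(10, 4), (14, 24), (34, 35), (38, 6), (40, 3), (8, 26), (9, 34)}

Natural join on B: {(10, 4, 4, 2), (10, 4, 4, 9), (19, 38, 35, 18)}
Apply σ_{D ≤ 9}; surviving tuples: {(10, 4, 4, 2), (10, 4, 4, 9)}
π[B, C, D]: project onto (B, C, D) → {(10, 4, 2), (10, 4, 9)}
Union: {(10, 4, 2), (10, 4, 9)} with {(14, 24, 35), (34, 35, 27), (38, 6, 23), (40, 3, 5), (8, 26, 6), (9, 34, 18)} → {(10, 4, 2), (10, 4, 9), (14, 24, 35), (34, 35, 27), (38, 6, 23), (40, 3, 5), (8, 26, 6), (9, 34, 18)}
π[B, C]: project onto (B, C) (1 duplicate(s) eliminated) → {(10, 4), (14, 24), (34, 35), (38, 6), (40, 3), (8, 26), (9, 34)}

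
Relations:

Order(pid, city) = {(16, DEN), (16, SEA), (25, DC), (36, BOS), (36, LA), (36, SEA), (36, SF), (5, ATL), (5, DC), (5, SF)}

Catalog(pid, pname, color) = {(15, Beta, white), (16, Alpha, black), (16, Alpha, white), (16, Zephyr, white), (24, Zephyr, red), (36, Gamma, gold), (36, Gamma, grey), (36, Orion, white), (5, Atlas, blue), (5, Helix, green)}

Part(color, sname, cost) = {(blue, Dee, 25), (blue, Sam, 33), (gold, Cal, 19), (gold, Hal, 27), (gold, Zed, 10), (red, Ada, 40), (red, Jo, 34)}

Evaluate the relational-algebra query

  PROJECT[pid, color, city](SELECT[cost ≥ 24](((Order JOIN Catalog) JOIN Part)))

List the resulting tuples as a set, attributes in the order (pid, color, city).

{(36, gold, BOS), (36, gold, LA), (36, gold, SEA), (36, gold, SF), (5, blue, ATL), (5, blue, DC), (5, blue, SF)}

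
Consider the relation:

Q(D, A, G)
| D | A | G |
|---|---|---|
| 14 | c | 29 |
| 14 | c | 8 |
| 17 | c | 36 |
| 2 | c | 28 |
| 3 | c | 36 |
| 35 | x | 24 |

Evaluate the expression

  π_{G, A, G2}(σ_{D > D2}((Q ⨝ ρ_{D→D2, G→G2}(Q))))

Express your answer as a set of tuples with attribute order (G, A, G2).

{(29, c, 28), (29, c, 36), (36, c, 28), (36, c, 29), (36, c, 36), (36, c, 8), (8, c, 28), (8, c, 36)}

ρ[D→D2, G→G2]: schema becomes (D2, A, G2); tuples unchanged.
Natural join on A: {(14, c, 29, 14, 29), (14, c, 29, 14, 8), (14, c, 29, 17, 36), (14, c, 29, 2, 28), (14, c, 29, 3, 36), (14, c, 8, 14, 29), (14, c, 8, 14, 8), (14, c, 8, 17, 36), (14, c, 8, 2, 28), (14, c, 8, 3, 36), (17, c, 36, 14, 29), (17, c, 36, 14, 8), (17, c, 36, 17, 36), (17, c, 36, 2, 28), (17, c, 36, 3, 36), (2, c, 28, 14, 29), (2, c, 28, 14, 8), (2, c, 28, 17, 36), (2, c, 28, 2, 28), (2, c, 28, 3, 36), (3, c, 36, 14, 29), (3, c, 36, 14, 8), (3, c, 36, 17, 36), (3, c, 36, 2, 28), (3, c, 36, 3, 36), (35, x, 24, 35, 24)}
σ[D > D2]: keep tuples satisfying D > D2 → {(14, c, 29, 2, 28), (14, c, 29, 3, 36), (14, c, 8, 2, 28), (14, c, 8, 3, 36), (17, c, 36, 14, 29), (17, c, 36, 14, 8), (17, c, 36, 2, 28), (17, c, 36, 3, 36), (3, c, 36, 2, 28)}
Projecting to G, A, G2 (1 duplicate(s) eliminated): {(29, c, 28), (29, c, 36), (36, c, 28), (36, c, 29), (36, c, 36), (36, c, 8), (8, c, 28), (8, c, 36)}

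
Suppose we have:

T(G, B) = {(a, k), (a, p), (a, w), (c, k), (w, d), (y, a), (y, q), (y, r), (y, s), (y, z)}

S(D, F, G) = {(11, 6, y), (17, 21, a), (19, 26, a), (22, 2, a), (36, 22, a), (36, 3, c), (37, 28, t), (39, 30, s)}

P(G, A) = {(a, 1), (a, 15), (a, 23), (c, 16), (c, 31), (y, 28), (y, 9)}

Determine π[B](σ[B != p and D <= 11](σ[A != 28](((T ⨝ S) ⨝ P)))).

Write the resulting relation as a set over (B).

{a, q, r, s, z}

Joining T and S on G yields {(a, k, 17, 21), (a, k, 19, 26), (a, k, 22, 2), (a, k, 36, 22), (a, p, 17, 21), (a, p, 19, 26), (a, p, 22, 2), (a, p, 36, 22), (a, w, 17, 21), (a, w, 19, 26), (a, w, 22, 2), (a, w, 36, 22), (c, k, 36, 3), (y, a, 11, 6), (y, q, 11, 6), (y, r, 11, 6), (y, s, 11, 6), (y, z, 11, 6)}.
Joining (T ⨝ S) and P on G yields {(a, k, 17, 21, 1), (a, k, 17, 21, 15), (a, k, 17, 21, 23), (a, k, 19, 26, 1), (a, k, 19, 26, 15), (a, k, 19, 26, 23), (a, k, 22, 2, 1), (a, k, 22, 2, 15), (a, k, 22, 2, 23), (a, k, 36, 22, 1), (a, k, 36, 22, 15), (a, k, 36, 22, 23), (a, p, 17, 21, 1), (a, p, 17, 21, 15), (a, p, 17, 21, 23), (a, p, 19, 26, 1), (a, p, 19, 26, 15), (a, p, 19, 26, 23), (a, p, 22, 2, 1), (a, p, 22, 2, 15), (a, p, 22, 2, 23), (a, p, 36, 22, 1), (a, p, 36, 22, 15), (a, p, 36, 22, 23), (a, w, 17, 21, 1), (a, w, 17, 21, 15), (a, w, 17, 21, 23), (a, w, 19, 26, 1), (a, w, 19, 26, 15), (a, w, 19, 26, 23), (a, w, 22, 2, 1), (a, w, 22, 2, 15), (a, w, 22, 2, 23), (a, w, 36, 22, 1), (a, w, 36, 22, 15), (a, w, 36, 22, 23), (c, k, 36, 3, 16), (c, k, 36, 3, 31), (y, a, 11, 6, 28), (y, a, 11, 6, 9), (y, q, 11, 6, 28), (y, q, 11, 6, 9), (y, r, 11, 6, 28), (y, r, 11, 6, 9), (y, s, 11, 6, 28), (y, s, 11, 6, 9), (y, z, 11, 6, 28), (y, z, 11, 6, 9)}.
σ[A != 28]: keep tuples satisfying A != 28 → {(a, k, 17, 21, 1), (a, k, 17, 21, 15), (a, k, 17, 21, 23), (a, k, 19, 26, 1), (a, k, 19, 26, 15), (a, k, 19, 26, 23), (a, k, 22, 2, 1), (a, k, 22, 2, 15), (a, k, 22, 2, 23), (a, k, 36, 22, 1), (a, k, 36, 22, 15), (a, k, 36, 22, 23), (a, p, 17, 21, 1), (a, p, 17, 21, 15), (a, p, 17, 21, 23), (a, p, 19, 26, 1), (a, p, 19, 26, 15), (a, p, 19, 26, 23), (a, p, 22, 2, 1), (a, p, 22, 2, 15), (a, p, 22, 2, 23), (a, p, 36, 22, 1), (a, p, 36, 22, 15), (a, p, 36, 22, 23), (a, w, 17, 21, 1), (a, w, 17, 21, 15), (a, w, 17, 21, 23), (a, w, 19, 26, 1), (a, w, 19, 26, 15), (a, w, 19, 26, 23), (a, w, 22, 2, 1), (a, w, 22, 2, 15), (a, w, 22, 2, 23), (a, w, 36, 22, 1), (a, w, 36, 22, 15), (a, w, 36, 22, 23), (c, k, 36, 3, 16), (c, k, 36, 3, 31), (y, a, 11, 6, 9), (y, q, 11, 6, 9), (y, r, 11, 6, 9), (y, s, 11, 6, 9), (y, z, 11, 6, 9)}
σ[B != p and D <= 11]: keep tuples satisfying B != p and D <= 11 → {(y, a, 11, 6, 9), (y, q, 11, 6, 9), (y, r, 11, 6, 9), (y, s, 11, 6, 9), (y, z, 11, 6, 9)}
Projecting to B: {a, q, r, s, z}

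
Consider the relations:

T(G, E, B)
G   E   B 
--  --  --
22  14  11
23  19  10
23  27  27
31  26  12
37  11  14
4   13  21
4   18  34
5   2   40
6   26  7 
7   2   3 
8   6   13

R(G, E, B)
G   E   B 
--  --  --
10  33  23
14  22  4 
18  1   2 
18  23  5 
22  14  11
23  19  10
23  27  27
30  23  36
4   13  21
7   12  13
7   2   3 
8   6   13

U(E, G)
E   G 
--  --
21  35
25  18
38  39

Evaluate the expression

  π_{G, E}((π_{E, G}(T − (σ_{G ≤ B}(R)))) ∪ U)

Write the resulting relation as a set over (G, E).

{(18, 25), (22, 14), (23, 19), (31, 26), (35, 21), (37, 11), (39, 38), (4, 18), (5, 2), (6, 26), (7, 2)}

Filtering on G ≤ B leaves {(10, 33, 23), (23, 27, 27), (30, 23, 36), (4, 13, 21), (7, 12, 13), (8, 6, 13)}.
Set difference of the two operands is {(22, 14, 11), (23, 19, 10), (31, 26, 12), (37, 11, 14), (4, 18, 34), (5, 2, 40), (6, 26, 7), (7, 2, 3)}.
Keep only column(s) E, G: {(11, 37), (14, 22), (18, 4), (19, 23), (2, 5), (2, 7), (26, 31), (26, 6)}
Set union of the two operands is {(11, 37), (14, 22), (18, 4), (19, 23), (2, 5), (2, 7), (21, 35), (25, 18), (26, 31), (26, 6), (38, 39)}.
Keep only column(s) G, E: {(18, 25), (22, 14), (23, 19), (31, 26), (35, 21), (37, 11), (39, 38), (4, 18), (5, 2), (6, 26), (7, 2)}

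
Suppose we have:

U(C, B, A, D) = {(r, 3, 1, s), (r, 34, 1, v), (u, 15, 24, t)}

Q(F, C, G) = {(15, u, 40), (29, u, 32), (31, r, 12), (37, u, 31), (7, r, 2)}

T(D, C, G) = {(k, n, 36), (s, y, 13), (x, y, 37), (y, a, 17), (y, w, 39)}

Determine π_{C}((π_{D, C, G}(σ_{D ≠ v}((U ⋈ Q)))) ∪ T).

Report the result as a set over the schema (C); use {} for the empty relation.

U ⋈ Q (natural join on C): {(r, 3, 1, s, 31, 12), (r, 3, 1, s, 7, 2), (r, 34, 1, v, 31, 12), (r, 34, 1, v, 7, 2), (u, 15, 24, t, 15, 40), (u, 15, 24, t, 29, 32), (u, 15, 24, t, 37, 31)}
σ[D ≠ v]: keep tuples satisfying D ≠ v → {(r, 3, 1, s, 31, 12), (r, 3, 1, s, 7, 2), (u, 15, 24, t, 15, 40), (u, 15, 24, t, 29, 32), (u, 15, 24, t, 37, 31)}
Keep only column(s) D, C, G: {(s, r, 12), (s, r, 2), (t, u, 31), (t, u, 32), (t, u, 40)}
Taking the union: {(k, n, 36), (s, r, 12), (s, r, 2), (s, y, 13), (t, u, 31), (t, u, 32), (t, u, 40), (x, y, 37), (y, a, 17), (y, w, 39)}
Keep only column(s) C (4 duplicate(s) eliminated): {a, n, r, u, w, y}

{a, n, r, u, w, y}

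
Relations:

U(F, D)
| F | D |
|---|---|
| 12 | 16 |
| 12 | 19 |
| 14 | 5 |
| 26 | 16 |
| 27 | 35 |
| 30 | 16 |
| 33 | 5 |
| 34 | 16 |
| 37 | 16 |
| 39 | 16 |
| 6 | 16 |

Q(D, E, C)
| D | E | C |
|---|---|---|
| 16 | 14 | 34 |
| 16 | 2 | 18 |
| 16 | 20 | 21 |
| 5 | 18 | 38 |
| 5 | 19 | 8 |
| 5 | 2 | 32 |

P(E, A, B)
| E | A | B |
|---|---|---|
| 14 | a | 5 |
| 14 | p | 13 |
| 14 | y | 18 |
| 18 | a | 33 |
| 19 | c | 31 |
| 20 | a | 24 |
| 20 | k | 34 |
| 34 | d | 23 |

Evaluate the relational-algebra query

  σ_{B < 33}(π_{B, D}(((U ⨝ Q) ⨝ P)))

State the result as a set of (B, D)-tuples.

U ⋈ Q (natural join on D): {(12, 16, 14, 34), (12, 16, 2, 18), (12, 16, 20, 21), (14, 5, 18, 38), (14, 5, 19, 8), (14, 5, 2, 32), (26, 16, 14, 34), (26, 16, 2, 18), (26, 16, 20, 21), (30, 16, 14, 34), (30, 16, 2, 18), (30, 16, 20, 21), (33, 5, 18, 38), (33, 5, 19, 8), (33, 5, 2, 32), (34, 16, 14, 34), (34, 16, 2, 18), (34, 16, 20, 21), (37, 16, 14, 34), (37, 16, 2, 18), (37, 16, 20, 21), (39, 16, 14, 34), (39, 16, 2, 18), (39, 16, 20, 21), (6, 16, 14, 34), (6, 16, 2, 18), (6, 16, 20, 21)}
(U ⨝ Q) ⋈ P (natural join on E): {(12, 16, 14, 34, a, 5), (12, 16, 14, 34, p, 13), (12, 16, 14, 34, y, 18), (12, 16, 20, 21, a, 24), (12, 16, 20, 21, k, 34), (14, 5, 18, 38, a, 33), (14, 5, 19, 8, c, 31), (26, 16, 14, 34, a, 5), (26, 16, 14, 34, p, 13), (26, 16, 14, 34, y, 18), (26, 16, 20, 21, a, 24), (26, 16, 20, 21, k, 34), (30, 16, 14, 34, a, 5), (30, 16, 14, 34, p, 13), (30, 16, 14, 34, y, 18), (30, 16, 20, 21, a, 24), (30, 16, 20, 21, k, 34), (33, 5, 18, 38, a, 33), (33, 5, 19, 8, c, 31), (34, 16, 14, 34, a, 5), (34, 16, 14, 34, p, 13), (34, 16, 14, 34, y, 18), (34, 16, 20, 21, a, 24), (34, 16, 20, 21, k, 34), (37, 16, 14, 34, a, 5), (37, 16, 14, 34, p, 13), (37, 16, 14, 34, y, 18), (37, 16, 20, 21, a, 24), (37, 16, 20, 21, k, 34), (39, 16, 14, 34, a, 5), (39, 16, 14, 34, p, 13), (39, 16, 14, 34, y, 18), (39, 16, 20, 21, a, 24), (39, 16, 20, 21, k, 34), (6, 16, 14, 34, a, 5), (6, 16, 14, 34, p, 13), (6, 16, 14, 34, y, 18), (6, 16, 20, 21, a, 24), (6, 16, 20, 21, k, 34)}
π[B, D]: project onto (B, D) (32 duplicate(s) eliminated) → {(13, 16), (18, 16), (24, 16), (31, 5), (33, 5), (34, 16), (5, 16)}
Filtering on B < 33 leaves {(13, 16), (18, 16), (24, 16), (31, 5), (5, 16)}.

{(13, 16), (18, 16), (24, 16), (31, 5), (5, 16)}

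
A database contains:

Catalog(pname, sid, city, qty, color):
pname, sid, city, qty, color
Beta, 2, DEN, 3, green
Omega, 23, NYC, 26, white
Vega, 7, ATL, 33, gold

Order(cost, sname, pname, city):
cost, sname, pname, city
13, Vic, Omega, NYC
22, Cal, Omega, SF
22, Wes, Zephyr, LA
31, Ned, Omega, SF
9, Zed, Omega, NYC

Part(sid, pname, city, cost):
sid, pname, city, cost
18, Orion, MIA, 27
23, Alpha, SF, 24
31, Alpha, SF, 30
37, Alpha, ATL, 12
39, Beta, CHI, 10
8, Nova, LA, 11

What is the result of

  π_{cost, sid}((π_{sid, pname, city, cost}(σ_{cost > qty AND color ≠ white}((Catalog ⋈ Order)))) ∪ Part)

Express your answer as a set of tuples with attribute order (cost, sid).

{(10, 39), (11, 8), (12, 37), (24, 23), (27, 18), (30, 31)}

Catalog ⋈ Order (natural join on pname, city): {(Omega, 23, NYC, 26, white, 13, Vic), (Omega, 23, NYC, 26, white, 9, Zed)}
Apply σ_{cost > qty AND color ≠ white}; surviving tuples: {}
π_{sid, pname, city, cost} gives {}.
Set union of the two operands is {(18, Orion, MIA, 27), (23, Alpha, SF, 24), (31, Alpha, SF, 30), (37, Alpha, ATL, 12), (39, Beta, CHI, 10), (8, Nova, LA, 11)}.
π_{cost, sid} gives {(10, 39), (11, 8), (12, 37), (24, 23), (27, 18), (30, 31)}.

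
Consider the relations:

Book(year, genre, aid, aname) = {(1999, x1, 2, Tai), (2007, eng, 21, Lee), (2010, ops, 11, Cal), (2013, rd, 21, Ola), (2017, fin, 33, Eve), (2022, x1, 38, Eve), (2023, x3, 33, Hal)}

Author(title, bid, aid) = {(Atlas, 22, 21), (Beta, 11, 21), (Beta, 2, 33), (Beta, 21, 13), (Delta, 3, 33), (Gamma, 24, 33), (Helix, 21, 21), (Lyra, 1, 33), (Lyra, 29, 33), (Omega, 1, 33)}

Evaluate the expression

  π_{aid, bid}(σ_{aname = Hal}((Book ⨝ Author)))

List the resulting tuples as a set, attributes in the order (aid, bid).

Joining Book and Author on aid yields {(2007, eng, 21, Lee, Atlas, 22), (2007, eng, 21, Lee, Beta, 11), (2007, eng, 21, Lee, Helix, 21), (2013, rd, 21, Ola, Atlas, 22), (2013, rd, 21, Ola, Beta, 11), (2013, rd, 21, Ola, Helix, 21), (2017, fin, 33, Eve, Beta, 2), (2017, fin, 33, Eve, Delta, 3), (2017, fin, 33, Eve, Gamma, 24), (2017, fin, 33, Eve, Lyra, 1), (2017, fin, 33, Eve, Lyra, 29), (2017, fin, 33, Eve, Omega, 1), (2023, x3, 33, Hal, Beta, 2), (2023, x3, 33, Hal, Delta, 3), (2023, x3, 33, Hal, Gamma, 24), (2023, x3, 33, Hal, Lyra, 1), (2023, x3, 33, Hal, Lyra, 29), (2023, x3, 33, Hal, Omega, 1)}.
Apply σ_{aname = Hal}; surviving tuples: {(2023, x3, 33, Hal, Beta, 2), (2023, x3, 33, Hal, Delta, 3), (2023, x3, 33, Hal, Gamma, 24), (2023, x3, 33, Hal, Lyra, 1), (2023, x3, 33, Hal, Lyra, 29), (2023, x3, 33, Hal, Omega, 1)}
π[aid, bid]: project onto (aid, bid) (1 duplicate(s) eliminated) → {(33, 1), (33, 2), (33, 24), (33, 29), (33, 3)}

{(33, 1), (33, 2), (33, 24), (33, 29), (33, 3)}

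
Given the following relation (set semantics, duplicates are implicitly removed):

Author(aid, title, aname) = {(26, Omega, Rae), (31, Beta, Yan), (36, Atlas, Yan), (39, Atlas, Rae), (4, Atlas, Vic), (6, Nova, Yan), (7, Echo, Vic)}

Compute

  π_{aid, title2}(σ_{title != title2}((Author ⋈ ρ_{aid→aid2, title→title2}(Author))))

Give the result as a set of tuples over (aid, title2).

ρ[aid→aid2, title→title2]: schema becomes (aid2, title2, aname); tuples unchanged.
Author ⋈ ρ_{aid→aid2, title→title2}(Author) (natural join on aname): {(26, Omega, Rae, 26, Omega), (26, Omega, Rae, 39, Atlas), (31, Beta, Yan, 31, Beta), (31, Beta, Yan, 36, Atlas), (31, Beta, Yan, 6, Nova), (36, Atlas, Yan, 31, Beta), (36, Atlas, Yan, 36, Atlas), (36, Atlas, Yan, 6, Nova), (39, Atlas, Rae, 26, Omega), (39, Atlas, Rae, 39, Atlas), (4, Atlas, Vic, 4, Atlas), (4, Atlas, Vic, 7, Echo), (6, Nova, Yan, 31, Beta), (6, Nova, Yan, 36, Atlas), (6, Nova, Yan, 6, Nova), (7, Echo, Vic, 4, Atlas), (7, Echo, Vic, 7, Echo)}
σ[title != title2]: keep tuples satisfying title != title2 → {(26, Omega, Rae, 39, Atlas), (31, Beta, Yan, 36, Atlas), (31, Beta, Yan, 6, Nova), (36, Atlas, Yan, 31, Beta), (36, Atlas, Yan, 6, Nova), (39, Atlas, Rae, 26, Omega), (4, Atlas, Vic, 7, Echo), (6, Nova, Yan, 31, Beta), (6, Nova, Yan, 36, Atlas), (7, Echo, Vic, 4, Atlas)}
Projecting to aid, title2: {(26, Atlas), (31, Atlas), (31, Nova), (36, Beta), (36, Nova), (39, Omega), (4, Echo), (6, Atlas), (6, Beta), (7, Atlas)}

{(26, Atlas), (31, Atlas), (31, Nova), (36, Beta), (36, Nova), (39, Omega), (4, Echo), (6, Atlas), (6, Beta), (7, Atlas)}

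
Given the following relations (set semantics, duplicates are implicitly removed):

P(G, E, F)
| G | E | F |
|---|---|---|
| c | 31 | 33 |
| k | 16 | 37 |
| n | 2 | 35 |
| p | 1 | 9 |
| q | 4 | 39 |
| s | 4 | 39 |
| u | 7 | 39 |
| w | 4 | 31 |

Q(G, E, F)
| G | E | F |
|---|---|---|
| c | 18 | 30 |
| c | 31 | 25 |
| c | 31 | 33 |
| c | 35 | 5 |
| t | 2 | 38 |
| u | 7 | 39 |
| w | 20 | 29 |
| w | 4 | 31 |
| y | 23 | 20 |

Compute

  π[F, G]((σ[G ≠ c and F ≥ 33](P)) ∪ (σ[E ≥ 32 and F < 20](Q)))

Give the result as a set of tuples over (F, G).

{(35, n), (37, k), (39, q), (39, s), (39, u), (5, c)}

Apply σ_{G ≠ c and F ≥ 33}; surviving tuples: {(k, 16, 37), (n, 2, 35), (q, 4, 39), (s, 4, 39), (u, 7, 39)}
Apply σ_{E ≥ 32 and F < 20}; surviving tuples: {(c, 35, 5)}
Taking the union: {(c, 35, 5), (k, 16, 37), (n, 2, 35), (q, 4, 39), (s, 4, 39), (u, 7, 39)}
Keep only column(s) F, G: {(35, n), (37, k), (39, q), (39, s), (39, u), (5, c)}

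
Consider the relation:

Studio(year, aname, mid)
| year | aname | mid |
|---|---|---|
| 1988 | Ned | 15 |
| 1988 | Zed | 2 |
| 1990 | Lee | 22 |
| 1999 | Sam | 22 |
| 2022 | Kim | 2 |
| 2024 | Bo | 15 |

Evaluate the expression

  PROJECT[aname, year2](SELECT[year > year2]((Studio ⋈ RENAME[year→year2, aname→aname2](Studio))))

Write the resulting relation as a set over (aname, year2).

ρ[year→year2, aname→aname2]: schema becomes (year2, aname2, mid); tuples unchanged.
Natural join on mid: {(1988, Ned, 15, 1988, Ned), (1988, Ned, 15, 2024, Bo), (1988, Zed, 2, 1988, Zed), (1988, Zed, 2, 2022, Kim), (1990, Lee, 22, 1990, Lee), (1990, Lee, 22, 1999, Sam), (1999, Sam, 22, 1990, Lee), (1999, Sam, 22, 1999, Sam), (2022, Kim, 2, 1988, Zed), (2022, Kim, 2, 2022, Kim), (2024, Bo, 15, 1988, Ned), (2024, Bo, 15, 2024, Bo)}
Apply σ_{year > year2}; surviving tuples: {(1999, Sam, 22, 1990, Lee), (2022, Kim, 2, 1988, Zed), (2024, Bo, 15, 1988, Ned)}
π_{aname, year2} gives {(Bo, 1988), (Kim, 1988), (Sam, 1990)}.

{(Bo, 1988), (Kim, 1988), (Sam, 1990)}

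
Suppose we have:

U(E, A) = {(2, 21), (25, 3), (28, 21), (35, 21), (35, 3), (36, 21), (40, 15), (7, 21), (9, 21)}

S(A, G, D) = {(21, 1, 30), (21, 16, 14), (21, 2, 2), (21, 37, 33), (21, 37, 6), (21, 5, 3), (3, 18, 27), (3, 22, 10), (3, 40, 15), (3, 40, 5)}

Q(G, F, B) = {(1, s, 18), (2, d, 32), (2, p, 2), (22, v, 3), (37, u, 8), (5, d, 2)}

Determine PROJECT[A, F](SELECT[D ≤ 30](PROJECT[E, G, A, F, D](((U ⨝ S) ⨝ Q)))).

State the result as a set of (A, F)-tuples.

{(21, d), (21, p), (21, s), (21, u), (3, v)}

Joining U and S on A yields {(2, 21, 1, 30), (2, 21, 16, 14), (2, 21, 2, 2), (2, 21, 37, 33), (2, 21, 37, 6), (2, 21, 5, 3), (25, 3, 18, 27), (25, 3, 22, 10), (25, 3, 40, 15), (25, 3, 40, 5), (28, 21, 1, 30), (28, 21, 16, 14), (28, 21, 2, 2), (28, 21, 37, 33), (28, 21, 37, 6), (28, 21, 5, 3), (35, 21, 1, 30), (35, 21, 16, 14), (35, 21, 2, 2), (35, 21, 37, 33), (35, 21, 37, 6), (35, 21, 5, 3), (35, 3, 18, 27), (35, 3, 22, 10), (35, 3, 40, 15), (35, 3, 40, 5), (36, 21, 1, 30), (36, 21, 16, 14), (36, 21, 2, 2), (36, 21, 37, 33), (36, 21, 37, 6), (36, 21, 5, 3), (7, 21, 1, 30), (7, 21, 16, 14), (7, 21, 2, 2), (7, 21, 37, 33), (7, 21, 37, 6), (7, 21, 5, 3), (9, 21, 1, 30), (9, 21, 16, 14), (9, 21, 2, 2), (9, 21, 37, 33), (9, 21, 37, 6), (9, 21, 5, 3)}.
Joining (U ⨝ S) and Q on G yields {(2, 21, 1, 30, s, 18), (2, 21, 2, 2, d, 32), (2, 21, 2, 2, p, 2), (2, 21, 37, 33, u, 8), (2, 21, 37, 6, u, 8), (2, 21, 5, 3, d, 2), (25, 3, 22, 10, v, 3), (28, 21, 1, 30, s, 18), (28, 21, 2, 2, d, 32), (28, 21, 2, 2, p, 2), (28, 21, 37, 33, u, 8), (28, 21, 37, 6, u, 8), (28, 21, 5, 3, d, 2), (35, 21, 1, 30, s, 18), (35, 21, 2, 2, d, 32), (35, 21, 2, 2, p, 2), (35, 21, 37, 33, u, 8), (35, 21, 37, 6, u, 8), (35, 21, 5, 3, d, 2), (35, 3, 22, 10, v, 3), (36, 21, 1, 30, s, 18), (36, 21, 2, 2, d, 32), (36, 21, 2, 2, p, 2), (36, 21, 37, 33, u, 8), (36, 21, 37, 6, u, 8), (36, 21, 5, 3, d, 2), (7, 21, 1, 30, s, 18), (7, 21, 2, 2, d, 32), (7, 21, 2, 2, p, 2), (7, 21, 37, 33, u, 8), (7, 21, 37, 6, u, 8), (7, 21, 5, 3, d, 2), (9, 21, 1, 30, s, 18), (9, 21, 2, 2, d, 32), (9, 21, 2, 2, p, 2), (9, 21, 37, 33, u, 8), (9, 21, 37, 6, u, 8), (9, 21, 5, 3, d, 2)}.
π[E, G, A, F, D]: project onto (E, G, A, F, D) → {(2, 1, 21, s, 30), (2, 2, 21, d, 2), (2, 2, 21, p, 2), (2, 37, 21, u, 33), (2, 37, 21, u, 6), (2, 5, 21, d, 3), (25, 22, 3, v, 10), (28, 1, 21, s, 30), (28, 2, 21, d, 2), (28, 2, 21, p, 2), (28, 37, 21, u, 33), (28, 37, 21, u, 6), (28, 5, 21, d, 3), (35, 1, 21, s, 30), (35, 2, 21, d, 2), (35, 2, 21, p, 2), (35, 22, 3, v, 10), (35, 37, 21, u, 33), (35, 37, 21, u, 6), (35, 5, 21, d, 3), (36, 1, 21, s, 30), (36, 2, 21, d, 2), (36, 2, 21, p, 2), (36, 37, 21, u, 33), (36, 37, 21, u, 6), (36, 5, 21, d, 3), (7, 1, 21, s, 30), (7, 2, 21, d, 2), (7, 2, 21, p, 2), (7, 37, 21, u, 33), (7, 37, 21, u, 6), (7, 5, 21, d, 3), (9, 1, 21, s, 30), (9, 2, 21, d, 2), (9, 2, 21, p, 2), (9, 37, 21, u, 33), (9, 37, 21, u, 6), (9, 5, 21, d, 3)}
Apply σ_{D ≤ 30}; surviving tuples: {(2, 1, 21, s, 30), (2, 2, 21, d, 2), (2, 2, 21, p, 2), (2, 37, 21, u, 6), (2, 5, 21, d, 3), (25, 22, 3, v, 10), (28, 1, 21, s, 30), (28, 2, 21, d, 2), (28, 2, 21, p, 2), (28, 37, 21, u, 6), (28, 5, 21, d, 3), (35, 1, 21, s, 30), (35, 2, 21, d, 2), (35, 2, 21, p, 2), (35, 22, 3, v, 10), (35, 37, 21, u, 6), (35, 5, 21, d, 3), (36, 1, 21, s, 30), (36, 2, 21, d, 2), (36, 2, 21, p, 2), (36, 37, 21, u, 6), (36, 5, 21, d, 3), (7, 1, 21, s, 30), (7, 2, 21, d, 2), (7, 2, 21, p, 2), (7, 37, 21, u, 6), (7, 5, 21, d, 3), (9, 1, 21, s, 30), (9, 2, 21, d, 2), (9, 2, 21, p, 2), (9, 37, 21, u, 6), (9, 5, 21, d, 3)}
π[A, F]: project onto (A, F) (27 duplicate(s) eliminated) → {(21, d), (21, p), (21, s), (21, u), (3, v)}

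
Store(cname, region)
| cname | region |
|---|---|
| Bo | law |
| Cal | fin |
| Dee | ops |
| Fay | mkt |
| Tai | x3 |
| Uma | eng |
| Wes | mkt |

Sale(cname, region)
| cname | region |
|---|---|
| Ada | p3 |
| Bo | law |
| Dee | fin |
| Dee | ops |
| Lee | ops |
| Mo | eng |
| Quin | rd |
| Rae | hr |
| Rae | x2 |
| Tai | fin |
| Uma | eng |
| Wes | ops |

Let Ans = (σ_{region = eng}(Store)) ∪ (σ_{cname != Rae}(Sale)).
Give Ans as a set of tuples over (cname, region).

{(Ada, p3), (Bo, law), (Dee, fin), (Dee, ops), (Lee, ops), (Mo, eng), (Quin, rd), (Tai, fin), (Uma, eng), (Wes, ops)}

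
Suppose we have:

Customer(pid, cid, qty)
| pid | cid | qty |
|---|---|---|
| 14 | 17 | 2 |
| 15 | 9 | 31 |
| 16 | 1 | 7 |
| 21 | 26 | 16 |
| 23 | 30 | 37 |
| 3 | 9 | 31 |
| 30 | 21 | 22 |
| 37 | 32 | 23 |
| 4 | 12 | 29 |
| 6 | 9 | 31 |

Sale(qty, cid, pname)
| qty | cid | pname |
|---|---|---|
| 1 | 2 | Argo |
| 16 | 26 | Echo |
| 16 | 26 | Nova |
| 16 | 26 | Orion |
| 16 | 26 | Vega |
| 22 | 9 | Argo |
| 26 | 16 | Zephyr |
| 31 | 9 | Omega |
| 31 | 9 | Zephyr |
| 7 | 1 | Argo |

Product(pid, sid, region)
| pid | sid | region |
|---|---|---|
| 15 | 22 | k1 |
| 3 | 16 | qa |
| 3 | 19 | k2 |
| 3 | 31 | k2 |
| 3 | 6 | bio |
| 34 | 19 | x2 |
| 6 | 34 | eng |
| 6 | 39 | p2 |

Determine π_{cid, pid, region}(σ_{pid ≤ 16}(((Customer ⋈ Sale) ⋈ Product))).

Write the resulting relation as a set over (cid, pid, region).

{(9, 15, k1), (9, 3, bio), (9, 3, k2), (9, 3, qa), (9, 6, eng), (9, 6, p2)}

Customer ⋈ Sale (natural join on cid, qty): {(15, 9, 31, Omega), (15, 9, 31, Zephyr), (16, 1, 7, Argo), (21, 26, 16, Echo), (21, 26, 16, Nova), (21, 26, 16, Orion), (21, 26, 16, Vega), (3, 9, 31, Omega), (3, 9, 31, Zephyr), (6, 9, 31, Omega), (6, 9, 31, Zephyr)}
(Customer ⋈ Sale) ⋈ Product (natural join on pid): {(15, 9, 31, Omega, 22, k1), (15, 9, 31, Zephyr, 22, k1), (3, 9, 31, Omega, 16, qa), (3, 9, 31, Omega, 19, k2), (3, 9, 31, Omega, 31, k2), (3, 9, 31, Omega, 6, bio), (3, 9, 31, Zephyr, 16, qa), (3, 9, 31, Zephyr, 19, k2), (3, 9, 31, Zephyr, 31, k2), (3, 9, 31, Zephyr, 6, bio), (6, 9, 31, Omega, 34, eng), (6, 9, 31, Omega, 39, p2), (6, 9, 31, Zephyr, 34, eng), (6, 9, 31, Zephyr, 39, p2)}
Apply σ_{pid ≤ 16}; surviving tuples: {(15, 9, 31, Omega, 22, k1), (15, 9, 31, Zephyr, 22, k1), (3, 9, 31, Omega, 16, qa), (3, 9, 31, Omega, 19, k2), (3, 9, 31, Omega, 31, k2), (3, 9, 31, Omega, 6, bio), (3, 9, 31, Zephyr, 16, qa), (3, 9, 31, Zephyr, 19, k2), (3, 9, 31, Zephyr, 31, k2), (3, 9, 31, Zephyr, 6, bio), (6, 9, 31, Omega, 34, eng), (6, 9, 31, Omega, 39, p2), (6, 9, 31, Zephyr, 34, eng), (6, 9, 31, Zephyr, 39, p2)}
Projecting to cid, pid, region (8 duplicate(s) eliminated): {(9, 15, k1), (9, 3, bio), (9, 3, k2), (9, 3, qa), (9, 6, eng), (9, 6, p2)}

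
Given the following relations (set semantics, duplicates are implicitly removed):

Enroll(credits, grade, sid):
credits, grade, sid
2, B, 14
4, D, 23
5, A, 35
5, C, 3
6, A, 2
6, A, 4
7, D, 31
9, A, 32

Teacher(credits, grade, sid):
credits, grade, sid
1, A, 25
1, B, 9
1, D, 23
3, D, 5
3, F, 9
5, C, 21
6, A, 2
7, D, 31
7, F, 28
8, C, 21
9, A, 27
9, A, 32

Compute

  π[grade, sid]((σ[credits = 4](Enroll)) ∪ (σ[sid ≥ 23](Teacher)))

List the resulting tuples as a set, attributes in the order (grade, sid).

Filtering on credits = 4 leaves {(4, D, 23)}.
Filtering on sid ≥ 23 leaves {(1, A, 25), (1, D, 23), (7, D, 31), (7, F, 28), (9, A, 27), (9, A, 32)}.
Set union of the two operands is {(1, A, 25), (1, D, 23), (4, D, 23), (7, D, 31), (7, F, 28), (9, A, 27), (9, A, 32)}.
π[grade, sid]: project onto (grade, sid) (1 duplicate(s) eliminated) → {(A, 25), (A, 27), (A, 32), (D, 23), (D, 31), (F, 28)}

{(A, 25), (A, 27), (A, 32), (D, 23), (D, 31), (F, 28)}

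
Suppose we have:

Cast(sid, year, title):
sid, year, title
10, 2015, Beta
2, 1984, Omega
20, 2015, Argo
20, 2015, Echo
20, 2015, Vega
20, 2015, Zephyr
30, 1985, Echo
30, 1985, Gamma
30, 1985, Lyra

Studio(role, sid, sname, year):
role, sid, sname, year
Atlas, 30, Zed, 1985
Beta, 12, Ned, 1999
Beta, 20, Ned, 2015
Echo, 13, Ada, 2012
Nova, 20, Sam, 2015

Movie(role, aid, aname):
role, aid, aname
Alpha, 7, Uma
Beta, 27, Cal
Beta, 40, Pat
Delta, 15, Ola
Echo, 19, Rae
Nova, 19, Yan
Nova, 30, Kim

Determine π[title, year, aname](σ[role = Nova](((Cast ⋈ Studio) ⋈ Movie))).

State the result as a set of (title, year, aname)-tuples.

{(Argo, 2015, Kim), (Argo, 2015, Yan), (Echo, 2015, Kim), (Echo, 2015, Yan), (Vega, 2015, Kim), (Vega, 2015, Yan), (Zephyr, 2015, Kim), (Zephyr, 2015, Yan)}

Joining Cast and Studio on sid, year yields {(20, 2015, Argo, Beta, Ned), (20, 2015, Argo, Nova, Sam), (20, 2015, Echo, Beta, Ned), (20, 2015, Echo, Nova, Sam), (20, 2015, Vega, Beta, Ned), (20, 2015, Vega, Nova, Sam), (20, 2015, Zephyr, Beta, Ned), (20, 2015, Zephyr, Nova, Sam), (30, 1985, Echo, Atlas, Zed), (30, 1985, Gamma, Atlas, Zed), (30, 1985, Lyra, Atlas, Zed)}.
Joining (Cast ⋈ Studio) and Movie on role yields {(20, 2015, Argo, Beta, Ned, 27, Cal), (20, 2015, Argo, Beta, Ned, 40, Pat), (20, 2015, Argo, Nova, Sam, 19, Yan), (20, 2015, Argo, Nova, Sam, 30, Kim), (20, 2015, Echo, Beta, Ned, 27, Cal), (20, 2015, Echo, Beta, Ned, 40, Pat), (20, 2015, Echo, Nova, Sam, 19, Yan), (20, 2015, Echo, Nova, Sam, 30, Kim), (20, 2015, Vega, Beta, Ned, 27, Cal), (20, 2015, Vega, Beta, Ned, 40, Pat), (20, 2015, Vega, Nova, Sam, 19, Yan), (20, 2015, Vega, Nova, Sam, 30, Kim), (20, 2015, Zephyr, Beta, Ned, 27, Cal), (20, 2015, Zephyr, Beta, Ned, 40, Pat), (20, 2015, Zephyr, Nova, Sam, 19, Yan), (20, 2015, Zephyr, Nova, Sam, 30, Kim)}.
Selection role = Nova: {(20, 2015, Argo, Nova, Sam, 19, Yan), (20, 2015, Argo, Nova, Sam, 30, Kim), (20, 2015, Echo, Nova, Sam, 19, Yan), (20, 2015, Echo, Nova, Sam, 30, Kim), (20, 2015, Vega, Nova, Sam, 19, Yan), (20, 2015, Vega, Nova, Sam, 30, Kim), (20, 2015, Zephyr, Nova, Sam, 19, Yan), (20, 2015, Zephyr, Nova, Sam, 30, Kim)}
π_{title, year, aname} gives {(Argo, 2015, Kim), (Argo, 2015, Yan), (Echo, 2015, Kim), (Echo, 2015, Yan), (Vega, 2015, Kim), (Vega, 2015, Yan), (Zephyr, 2015, Kim), (Zephyr, 2015, Yan)}.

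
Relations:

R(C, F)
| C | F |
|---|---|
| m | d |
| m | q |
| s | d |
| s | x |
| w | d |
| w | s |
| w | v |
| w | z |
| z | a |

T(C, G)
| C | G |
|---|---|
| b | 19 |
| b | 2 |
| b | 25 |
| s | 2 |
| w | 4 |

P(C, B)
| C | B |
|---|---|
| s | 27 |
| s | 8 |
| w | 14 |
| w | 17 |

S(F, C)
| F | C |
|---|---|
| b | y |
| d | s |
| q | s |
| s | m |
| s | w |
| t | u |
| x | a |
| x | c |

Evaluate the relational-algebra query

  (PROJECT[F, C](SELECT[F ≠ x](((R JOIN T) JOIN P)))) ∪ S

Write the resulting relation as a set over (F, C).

{(b, y), (d, s), (d, w), (q, s), (s, m), (s, w), (t, u), (v, w), (x, a), (x, c), (z, w)}

Natural join on C: {(s, d, 2), (s, x, 2), (w, d, 4), (w, s, 4), (w, v, 4), (w, z, 4)}
Natural join on C: {(s, d, 2, 27), (s, d, 2, 8), (s, x, 2, 27), (s, x, 2, 8), (w, d, 4, 14), (w, d, 4, 17), (w, s, 4, 14), (w, s, 4, 17), (w, v, 4, 14), (w, v, 4, 17), (w, z, 4, 14), (w, z, 4, 17)}
Apply σ_{F ≠ x}; surviving tuples: {(s, d, 2, 27), (s, d, 2, 8), (w, d, 4, 14), (w, d, 4, 17), (w, s, 4, 14), (w, s, 4, 17), (w, v, 4, 14), (w, v, 4, 17), (w, z, 4, 14), (w, z, 4, 17)}
Keep only column(s) F, C (5 duplicate(s) eliminated): {(d, s), (d, w), (s, w), (v, w), (z, w)}
Union: {(d, s), (d, w), (s, w), (v, w), (z, w)} with {(b, y), (d, s), (q, s), (s, m), (s, w), (t, u), (x, a), (x, c)} → {(b, y), (d, s), (d, w), (q, s), (s, m), (s, w), (t, u), (v, w), (x, a), (x, c), (z, w)}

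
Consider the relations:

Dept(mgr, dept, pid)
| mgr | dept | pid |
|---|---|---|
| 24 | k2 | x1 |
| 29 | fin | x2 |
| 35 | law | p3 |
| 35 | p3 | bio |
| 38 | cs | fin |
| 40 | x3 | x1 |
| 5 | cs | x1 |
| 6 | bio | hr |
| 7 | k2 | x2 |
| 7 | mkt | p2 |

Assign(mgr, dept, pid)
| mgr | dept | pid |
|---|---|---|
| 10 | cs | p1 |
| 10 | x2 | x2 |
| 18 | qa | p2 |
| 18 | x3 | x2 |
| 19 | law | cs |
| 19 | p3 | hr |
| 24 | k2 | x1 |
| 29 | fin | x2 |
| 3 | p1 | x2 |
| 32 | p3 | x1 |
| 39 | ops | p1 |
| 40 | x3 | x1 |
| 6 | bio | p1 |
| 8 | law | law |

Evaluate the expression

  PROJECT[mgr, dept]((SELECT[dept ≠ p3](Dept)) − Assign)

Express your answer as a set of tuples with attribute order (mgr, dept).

{(35, law), (38, cs), (5, cs), (6, bio), (7, k2), (7, mkt)}

Apply σ_{dept ≠ p3}; surviving tuples: {(24, k2, x1), (29, fin, x2), (35, law, p3), (38, cs, fin), (40, x3, x1), (5, cs, x1), (6, bio, hr), (7, k2, x2), (7, mkt, p2)}
Set difference of the two operands is {(35, law, p3), (38, cs, fin), (5, cs, x1), (6, bio, hr), (7, k2, x2), (7, mkt, p2)}.
Keep only column(s) mgr, dept: {(35, law), (38, cs), (5, cs), (6, bio), (7, k2), (7, mkt)}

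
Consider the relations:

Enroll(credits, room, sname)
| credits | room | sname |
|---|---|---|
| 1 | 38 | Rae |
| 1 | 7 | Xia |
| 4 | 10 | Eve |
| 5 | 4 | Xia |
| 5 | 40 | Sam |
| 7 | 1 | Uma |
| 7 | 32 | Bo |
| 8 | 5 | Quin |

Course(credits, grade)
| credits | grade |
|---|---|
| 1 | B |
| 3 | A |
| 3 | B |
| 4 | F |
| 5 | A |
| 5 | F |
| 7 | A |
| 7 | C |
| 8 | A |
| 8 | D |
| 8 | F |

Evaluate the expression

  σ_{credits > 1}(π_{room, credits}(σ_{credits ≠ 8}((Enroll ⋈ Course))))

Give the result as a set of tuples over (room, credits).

{(1, 7), (10, 4), (32, 7), (4, 5), (40, 5)}

Joining Enroll and Course on credits yields {(1, 38, Rae, B), (1, 7, Xia, B), (4, 10, Eve, F), (5, 4, Xia, A), (5, 4, Xia, F), (5, 40, Sam, A), (5, 40, Sam, F), (7, 1, Uma, A), (7, 1, Uma, C), (7, 32, Bo, A), (7, 32, Bo, C), (8, 5, Quin, A), (8, 5, Quin, D), (8, 5, Quin, F)}.
Selection credits ≠ 8: {(1, 38, Rae, B), (1, 7, Xia, B), (4, 10, Eve, F), (5, 4, Xia, A), (5, 4, Xia, F), (5, 40, Sam, A), (5, 40, Sam, F), (7, 1, Uma, A), (7, 1, Uma, C), (7, 32, Bo, A), (7, 32, Bo, C)}
π[room, credits]: project onto (room, credits) (4 duplicate(s) eliminated) → {(1, 7), (10, 4), (32, 7), (38, 1), (4, 5), (40, 5), (7, 1)}
Selection credits > 1: {(1, 7), (10, 4), (32, 7), (4, 5), (40, 5)}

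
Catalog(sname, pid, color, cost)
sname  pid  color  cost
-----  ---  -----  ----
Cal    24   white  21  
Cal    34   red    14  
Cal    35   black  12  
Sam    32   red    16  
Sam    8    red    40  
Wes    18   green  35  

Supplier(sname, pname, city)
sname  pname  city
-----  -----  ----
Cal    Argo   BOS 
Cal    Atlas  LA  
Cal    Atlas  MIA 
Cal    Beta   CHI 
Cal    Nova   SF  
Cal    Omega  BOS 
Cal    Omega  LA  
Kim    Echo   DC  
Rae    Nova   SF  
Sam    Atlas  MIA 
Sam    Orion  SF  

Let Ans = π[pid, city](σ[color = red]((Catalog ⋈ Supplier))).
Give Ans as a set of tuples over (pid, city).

{(32, MIA), (32, SF), (34, BOS), (34, CHI), (34, LA), (34, MIA), (34, SF), (8, MIA), (8, SF)}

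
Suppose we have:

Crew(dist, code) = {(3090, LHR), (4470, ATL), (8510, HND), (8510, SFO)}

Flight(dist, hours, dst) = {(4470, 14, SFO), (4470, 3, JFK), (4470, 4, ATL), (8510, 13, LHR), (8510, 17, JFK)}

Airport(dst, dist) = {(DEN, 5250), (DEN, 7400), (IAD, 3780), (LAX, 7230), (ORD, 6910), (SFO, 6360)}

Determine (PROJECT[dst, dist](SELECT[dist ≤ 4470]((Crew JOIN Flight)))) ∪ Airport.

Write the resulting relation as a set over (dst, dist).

{(ATL, 4470), (DEN, 5250), (DEN, 7400), (IAD, 3780), (JFK, 4470), (LAX, 7230), (ORD, 6910), (SFO, 4470), (SFO, 6360)}

Natural join on dist: {(4470, ATL, 14, SFO), (4470, ATL, 3, JFK), (4470, ATL, 4, ATL), (8510, HND, 13, LHR), (8510, HND, 17, JFK), (8510, SFO, 13, LHR), (8510, SFO, 17, JFK)}
Apply σ_{dist ≤ 4470}; surviving tuples: {(4470, ATL, 14, SFO), (4470, ATL, 3, JFK), (4470, ATL, 4, ATL)}
π[dst, dist]: project onto (dst, dist) → {(ATL, 4470), (JFK, 4470), (SFO, 4470)}
Union: {(ATL, 4470), (JFK, 4470), (SFO, 4470)} with {(DEN, 5250), (DEN, 7400), (IAD, 3780), (LAX, 7230), (ORD, 6910), (SFO, 6360)} → {(ATL, 4470), (DEN, 5250), (DEN, 7400), (IAD, 3780), (JFK, 4470), (LAX, 7230), (ORD, 6910), (SFO, 4470), (SFO, 6360)}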